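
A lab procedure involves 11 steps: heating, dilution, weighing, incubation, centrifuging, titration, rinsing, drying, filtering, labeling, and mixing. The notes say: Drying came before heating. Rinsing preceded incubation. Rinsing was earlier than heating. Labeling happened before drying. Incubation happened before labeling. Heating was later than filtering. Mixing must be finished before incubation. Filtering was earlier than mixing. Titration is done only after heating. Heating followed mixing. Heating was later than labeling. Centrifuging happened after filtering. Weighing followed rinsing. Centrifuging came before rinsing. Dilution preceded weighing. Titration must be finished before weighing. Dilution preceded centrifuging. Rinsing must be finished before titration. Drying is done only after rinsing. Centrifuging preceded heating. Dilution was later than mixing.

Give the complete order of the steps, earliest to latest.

filtering, mixing, dilution, centrifuging, rinsing, incubation, labeling, drying, heating, titration, weighing

The constraints fix every adjacent pair, so only one ordering works:
filtering → mixing → dilution → centrifuging → rinsing → incubation → labeling → drying → heating → titration → weighing.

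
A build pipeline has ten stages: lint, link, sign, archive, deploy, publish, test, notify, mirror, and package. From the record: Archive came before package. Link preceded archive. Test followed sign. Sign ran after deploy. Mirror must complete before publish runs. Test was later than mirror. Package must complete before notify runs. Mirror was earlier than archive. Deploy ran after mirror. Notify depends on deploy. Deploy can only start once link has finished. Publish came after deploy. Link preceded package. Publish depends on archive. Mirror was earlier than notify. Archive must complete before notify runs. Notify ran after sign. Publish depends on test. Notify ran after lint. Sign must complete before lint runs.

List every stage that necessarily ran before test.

deploy, link, mirror, sign

Directly stated before test: mirror and sign.
Deploy reaches test via deploy → sign → test.
Link reaches test via link → deploy → sign → test.
No chain forces notify (or any of the others) ahead of test.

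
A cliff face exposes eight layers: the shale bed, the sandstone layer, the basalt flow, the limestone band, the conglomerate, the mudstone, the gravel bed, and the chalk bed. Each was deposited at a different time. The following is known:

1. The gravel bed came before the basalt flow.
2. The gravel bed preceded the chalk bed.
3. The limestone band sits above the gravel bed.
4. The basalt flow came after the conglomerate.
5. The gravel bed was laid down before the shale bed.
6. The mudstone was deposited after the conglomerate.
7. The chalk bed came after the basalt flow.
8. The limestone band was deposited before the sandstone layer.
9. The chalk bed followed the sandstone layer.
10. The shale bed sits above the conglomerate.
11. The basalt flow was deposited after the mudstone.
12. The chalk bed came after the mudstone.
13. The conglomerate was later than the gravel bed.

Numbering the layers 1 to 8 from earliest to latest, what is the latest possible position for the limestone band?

The limestone band must come before the chalk bed and the sandstone layer — 2 layers forced after it.
Everything else can be placed before the limestone band in some valid order, so the limestone band can sit as late as position 8 − 2 = 6.

6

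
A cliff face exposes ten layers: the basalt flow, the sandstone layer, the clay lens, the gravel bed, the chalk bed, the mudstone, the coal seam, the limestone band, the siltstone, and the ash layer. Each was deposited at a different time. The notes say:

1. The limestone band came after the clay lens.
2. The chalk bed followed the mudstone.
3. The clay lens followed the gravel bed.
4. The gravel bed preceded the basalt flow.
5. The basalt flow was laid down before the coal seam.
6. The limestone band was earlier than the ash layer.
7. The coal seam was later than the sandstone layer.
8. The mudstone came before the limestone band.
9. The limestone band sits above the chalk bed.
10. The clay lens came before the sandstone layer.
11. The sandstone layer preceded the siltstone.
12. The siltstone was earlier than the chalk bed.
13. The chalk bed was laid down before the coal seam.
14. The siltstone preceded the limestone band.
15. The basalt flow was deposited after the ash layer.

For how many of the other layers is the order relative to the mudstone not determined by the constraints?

Forced after the mudstone: the ash layer, the basalt flow, the chalk bed, the coal seam, and the limestone band.
That leaves the clay lens, the gravel bed, the sandstone layer, and the siltstone with no forced order relative to the mudstone — 4.

4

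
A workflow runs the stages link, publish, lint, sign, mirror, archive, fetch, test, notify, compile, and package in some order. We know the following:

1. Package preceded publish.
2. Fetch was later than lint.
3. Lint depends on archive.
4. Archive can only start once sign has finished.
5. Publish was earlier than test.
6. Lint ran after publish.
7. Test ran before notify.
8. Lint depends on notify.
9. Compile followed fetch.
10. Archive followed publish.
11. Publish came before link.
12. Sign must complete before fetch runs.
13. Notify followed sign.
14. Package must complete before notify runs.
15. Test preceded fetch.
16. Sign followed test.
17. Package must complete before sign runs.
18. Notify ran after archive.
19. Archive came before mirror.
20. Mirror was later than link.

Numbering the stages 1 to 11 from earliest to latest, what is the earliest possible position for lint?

Archive, notify, package, publish, sign, and test must all come before lint — 6 forced predecessors.
Nothing else is forced ahead of lint, so its earliest slot is position 6 + 1 = 7.

7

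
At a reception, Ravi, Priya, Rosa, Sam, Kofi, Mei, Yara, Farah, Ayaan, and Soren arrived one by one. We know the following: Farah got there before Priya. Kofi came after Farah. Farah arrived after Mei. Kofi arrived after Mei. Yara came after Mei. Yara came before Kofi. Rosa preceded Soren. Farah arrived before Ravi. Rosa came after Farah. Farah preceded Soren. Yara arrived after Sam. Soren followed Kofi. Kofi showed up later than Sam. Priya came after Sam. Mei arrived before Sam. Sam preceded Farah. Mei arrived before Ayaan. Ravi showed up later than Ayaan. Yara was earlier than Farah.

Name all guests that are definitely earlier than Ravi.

Directly stated before Ravi: Ayaan and Farah.
Mei reaches Ravi via Mei → Farah → Ravi.
Sam reaches Ravi via Sam → Farah → Ravi.
Yara reaches Ravi via Yara → Farah → Ravi.

Ayaan, Farah, Mei, Sam, Yara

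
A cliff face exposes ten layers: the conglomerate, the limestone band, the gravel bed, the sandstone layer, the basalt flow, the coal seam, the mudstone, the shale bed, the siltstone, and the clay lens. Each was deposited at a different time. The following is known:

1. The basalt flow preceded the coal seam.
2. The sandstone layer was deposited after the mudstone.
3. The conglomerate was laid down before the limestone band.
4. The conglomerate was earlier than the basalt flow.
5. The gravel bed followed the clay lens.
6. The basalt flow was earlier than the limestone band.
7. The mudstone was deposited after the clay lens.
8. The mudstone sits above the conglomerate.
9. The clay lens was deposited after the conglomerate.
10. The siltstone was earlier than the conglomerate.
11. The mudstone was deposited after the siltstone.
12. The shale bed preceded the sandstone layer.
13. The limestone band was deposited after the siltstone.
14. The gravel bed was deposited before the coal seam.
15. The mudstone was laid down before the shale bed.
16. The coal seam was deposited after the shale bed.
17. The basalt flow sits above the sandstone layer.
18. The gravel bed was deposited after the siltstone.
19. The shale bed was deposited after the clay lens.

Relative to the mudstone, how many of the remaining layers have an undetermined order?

Forced before the mudstone: the clay lens, the conglomerate, and the siltstone; forced after the mudstone: the basalt flow, the coal seam, the limestone band, the sandstone layer, and the shale bed.
That leaves the gravel bed with no forced order relative to the mudstone — 1.

1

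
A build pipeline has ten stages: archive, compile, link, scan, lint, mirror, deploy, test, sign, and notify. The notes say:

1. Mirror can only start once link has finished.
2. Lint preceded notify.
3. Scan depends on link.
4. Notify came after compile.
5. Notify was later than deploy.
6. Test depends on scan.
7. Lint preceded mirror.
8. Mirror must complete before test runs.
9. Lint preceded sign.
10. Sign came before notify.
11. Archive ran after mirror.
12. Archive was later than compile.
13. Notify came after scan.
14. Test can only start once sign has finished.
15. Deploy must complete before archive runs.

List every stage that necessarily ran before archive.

Directly stated before archive: compile, deploy, and mirror.
Link reaches archive via link → mirror → archive.
Lint reaches archive via lint → mirror → archive.

compile, deploy, link, lint, mirror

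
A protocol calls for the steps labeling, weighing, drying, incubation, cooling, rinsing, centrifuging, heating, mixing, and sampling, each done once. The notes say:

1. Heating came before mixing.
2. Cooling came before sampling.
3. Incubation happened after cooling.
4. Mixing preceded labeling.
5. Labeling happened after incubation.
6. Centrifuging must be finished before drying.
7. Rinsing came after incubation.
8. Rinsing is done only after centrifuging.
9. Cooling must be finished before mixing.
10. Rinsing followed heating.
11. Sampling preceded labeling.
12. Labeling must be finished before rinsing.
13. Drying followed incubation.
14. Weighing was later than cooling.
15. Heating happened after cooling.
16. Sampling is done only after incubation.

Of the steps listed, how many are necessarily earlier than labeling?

Directly stated before labeling: incubation, mixing, and sampling.
Cooling reaches labeling via cooling → sampling → labeling.
Heating reaches labeling via heating → mixing → labeling.
No chain forces centrifuging (or any of the others) ahead of labeling.
That's cooling, heating, incubation, mixing, and sampling — 5 in all.

5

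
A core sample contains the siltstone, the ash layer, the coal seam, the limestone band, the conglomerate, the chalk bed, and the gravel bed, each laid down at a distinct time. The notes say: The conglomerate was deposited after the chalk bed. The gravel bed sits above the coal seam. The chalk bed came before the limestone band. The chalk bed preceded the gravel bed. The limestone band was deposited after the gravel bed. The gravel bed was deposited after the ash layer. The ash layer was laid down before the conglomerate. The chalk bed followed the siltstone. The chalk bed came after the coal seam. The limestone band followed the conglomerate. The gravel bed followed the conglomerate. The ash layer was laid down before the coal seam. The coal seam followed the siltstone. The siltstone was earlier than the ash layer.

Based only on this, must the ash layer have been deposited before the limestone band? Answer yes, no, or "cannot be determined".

yes

Chain the constraints: the ash layer → the conglomerate → the limestone band. Each link is directly stated, so the ash layer comes before the limestone band.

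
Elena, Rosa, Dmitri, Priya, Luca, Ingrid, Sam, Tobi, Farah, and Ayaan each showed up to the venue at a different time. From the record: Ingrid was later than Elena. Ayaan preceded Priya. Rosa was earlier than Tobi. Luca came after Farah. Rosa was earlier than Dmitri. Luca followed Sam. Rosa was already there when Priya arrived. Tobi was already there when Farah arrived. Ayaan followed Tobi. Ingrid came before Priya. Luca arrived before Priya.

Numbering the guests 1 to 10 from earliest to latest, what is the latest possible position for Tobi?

6

Tobi must come before Ayaan, Farah, Luca, and Priya — 4 guests forced after them.
Everything else can be placed before Tobi in some valid order, so Tobi can sit as late as position 10 − 4 = 6.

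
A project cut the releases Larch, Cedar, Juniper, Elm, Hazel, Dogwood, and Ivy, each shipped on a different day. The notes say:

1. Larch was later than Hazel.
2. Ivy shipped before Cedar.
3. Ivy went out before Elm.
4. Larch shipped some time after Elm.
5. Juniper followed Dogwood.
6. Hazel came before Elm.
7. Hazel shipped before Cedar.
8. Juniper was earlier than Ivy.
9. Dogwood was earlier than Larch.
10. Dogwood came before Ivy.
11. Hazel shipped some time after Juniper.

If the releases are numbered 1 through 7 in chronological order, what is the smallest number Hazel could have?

3

Dogwood and Juniper must both come before Hazel — 2 forced predecessors.
Nothing else is forced ahead of Hazel, so its earliest slot is position 2 + 1 = 3.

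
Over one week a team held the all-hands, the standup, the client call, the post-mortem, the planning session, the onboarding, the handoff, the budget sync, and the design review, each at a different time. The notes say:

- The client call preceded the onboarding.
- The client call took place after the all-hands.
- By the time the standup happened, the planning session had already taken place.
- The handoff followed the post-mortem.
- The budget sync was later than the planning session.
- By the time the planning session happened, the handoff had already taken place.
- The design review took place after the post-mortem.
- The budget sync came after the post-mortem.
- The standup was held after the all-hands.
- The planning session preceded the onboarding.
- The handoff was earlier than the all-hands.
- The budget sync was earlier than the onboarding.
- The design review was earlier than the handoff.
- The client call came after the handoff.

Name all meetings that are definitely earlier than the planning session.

Directly stated before the planning session: the handoff.
The design review reaches the planning session via the design review → the handoff → the planning session.
The post-mortem reaches the planning session via the post-mortem → the handoff → the planning session.
No chain forces the onboarding (or any of the others) ahead of the planning session.

the design review, the handoff, the post-mortem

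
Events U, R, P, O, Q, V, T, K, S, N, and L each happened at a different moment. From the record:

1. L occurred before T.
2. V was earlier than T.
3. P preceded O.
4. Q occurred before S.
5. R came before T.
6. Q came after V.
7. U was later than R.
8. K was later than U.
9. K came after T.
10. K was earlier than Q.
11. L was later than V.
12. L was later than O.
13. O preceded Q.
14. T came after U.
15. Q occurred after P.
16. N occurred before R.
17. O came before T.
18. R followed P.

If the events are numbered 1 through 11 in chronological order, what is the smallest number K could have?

9

L, N, O, P, R, T, U, and V must all come before K — 8 forced predecessors.
Nothing else is forced ahead of K, so its earliest slot is position 8 + 1 = 9.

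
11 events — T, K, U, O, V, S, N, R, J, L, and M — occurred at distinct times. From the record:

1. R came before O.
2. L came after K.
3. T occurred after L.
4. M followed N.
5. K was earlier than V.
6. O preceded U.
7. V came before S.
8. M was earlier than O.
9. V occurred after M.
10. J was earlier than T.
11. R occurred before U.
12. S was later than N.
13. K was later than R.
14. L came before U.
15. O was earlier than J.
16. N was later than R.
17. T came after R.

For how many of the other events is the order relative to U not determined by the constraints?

Forced before U: K, L, M, N, O, and R.
That leaves J, S, T, and V with no forced order relative to U — 4.

4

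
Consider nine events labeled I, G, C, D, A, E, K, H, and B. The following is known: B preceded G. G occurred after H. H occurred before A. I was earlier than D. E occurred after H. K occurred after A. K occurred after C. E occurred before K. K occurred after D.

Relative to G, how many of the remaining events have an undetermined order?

6

Forced before G: B and H.
That leaves A, C, D, E, I, and K with no forced order relative to G — 6.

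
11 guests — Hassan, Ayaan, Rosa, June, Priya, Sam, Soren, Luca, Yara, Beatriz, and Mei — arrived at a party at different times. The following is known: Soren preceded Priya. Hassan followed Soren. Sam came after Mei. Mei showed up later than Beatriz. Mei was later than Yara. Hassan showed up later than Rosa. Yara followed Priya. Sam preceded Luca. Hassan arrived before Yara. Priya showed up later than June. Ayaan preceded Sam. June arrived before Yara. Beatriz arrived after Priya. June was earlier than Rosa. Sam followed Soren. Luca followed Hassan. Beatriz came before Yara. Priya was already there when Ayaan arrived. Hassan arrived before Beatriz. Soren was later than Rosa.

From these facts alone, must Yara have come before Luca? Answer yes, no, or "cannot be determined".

yes

Chain the constraints: Yara → Mei → Sam → Luca. Each link is directly stated, so Yara comes before Luca.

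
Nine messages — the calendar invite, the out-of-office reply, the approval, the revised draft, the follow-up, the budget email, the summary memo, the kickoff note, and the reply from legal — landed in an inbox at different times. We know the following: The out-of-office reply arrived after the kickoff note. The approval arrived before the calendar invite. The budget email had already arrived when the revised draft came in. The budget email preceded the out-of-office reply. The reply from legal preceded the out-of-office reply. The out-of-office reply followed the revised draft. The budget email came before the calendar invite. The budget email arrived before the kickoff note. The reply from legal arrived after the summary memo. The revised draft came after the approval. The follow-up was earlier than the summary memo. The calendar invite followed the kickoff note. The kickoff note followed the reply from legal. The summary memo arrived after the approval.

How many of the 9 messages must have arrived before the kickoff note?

Directly stated before the kickoff note: the budget email and the reply from legal.
The approval reaches the kickoff note via the approval → the summary memo → the reply from legal → the kickoff note.
The follow-up reaches the kickoff note via the follow-up → the summary memo → the reply from legal → the kickoff note.
The summary memo reaches the kickoff note via the summary memo → the reply from legal → the kickoff note.
No chain forces the revised draft (or any of the others) ahead of the kickoff note.
That's the approval, the budget email, the follow-up, the reply from legal, and the summary memo — 5 in all.

5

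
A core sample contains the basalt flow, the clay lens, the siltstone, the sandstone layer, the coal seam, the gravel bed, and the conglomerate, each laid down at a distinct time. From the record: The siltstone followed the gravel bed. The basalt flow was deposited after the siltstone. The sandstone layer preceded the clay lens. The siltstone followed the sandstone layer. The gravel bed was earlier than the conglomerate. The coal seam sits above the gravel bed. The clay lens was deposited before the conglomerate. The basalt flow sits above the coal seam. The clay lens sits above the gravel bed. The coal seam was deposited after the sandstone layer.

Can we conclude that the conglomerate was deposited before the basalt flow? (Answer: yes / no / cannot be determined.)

cannot be determined

No chain of stated constraints runs from the conglomerate to the basalt flow, and none runs from the basalt flow to the conglomerate either.
So the relative order of the conglomerate and the basalt flow is not fixed by the given facts.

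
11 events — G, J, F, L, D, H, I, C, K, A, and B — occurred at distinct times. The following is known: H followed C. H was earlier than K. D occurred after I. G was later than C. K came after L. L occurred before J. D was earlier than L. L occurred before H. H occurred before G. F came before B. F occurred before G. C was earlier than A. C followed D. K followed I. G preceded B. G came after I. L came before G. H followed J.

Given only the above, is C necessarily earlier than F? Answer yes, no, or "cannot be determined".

cannot be determined

No chain of stated constraints runs from C to F, and none runs from F to C either.
So the relative order of C and F is not fixed by the given facts.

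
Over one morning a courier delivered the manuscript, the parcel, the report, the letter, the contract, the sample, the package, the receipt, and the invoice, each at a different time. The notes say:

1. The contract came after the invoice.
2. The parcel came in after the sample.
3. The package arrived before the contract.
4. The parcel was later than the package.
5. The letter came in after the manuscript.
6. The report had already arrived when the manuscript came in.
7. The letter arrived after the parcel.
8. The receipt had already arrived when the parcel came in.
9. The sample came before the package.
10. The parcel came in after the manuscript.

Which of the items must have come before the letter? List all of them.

the manuscript, the package, the parcel, the receipt, the report, the sample

Directly stated before the letter: the manuscript and the parcel.
The package reaches the letter via the package → the parcel → the letter.
The receipt reaches the letter via the receipt → the parcel → the letter.
The report reaches the letter via the report → the manuscript → the letter.
Likewise the sample reaches the letter by chaining the stated constraints.
No chain forces the invoice (or any of the others) ahead of the letter.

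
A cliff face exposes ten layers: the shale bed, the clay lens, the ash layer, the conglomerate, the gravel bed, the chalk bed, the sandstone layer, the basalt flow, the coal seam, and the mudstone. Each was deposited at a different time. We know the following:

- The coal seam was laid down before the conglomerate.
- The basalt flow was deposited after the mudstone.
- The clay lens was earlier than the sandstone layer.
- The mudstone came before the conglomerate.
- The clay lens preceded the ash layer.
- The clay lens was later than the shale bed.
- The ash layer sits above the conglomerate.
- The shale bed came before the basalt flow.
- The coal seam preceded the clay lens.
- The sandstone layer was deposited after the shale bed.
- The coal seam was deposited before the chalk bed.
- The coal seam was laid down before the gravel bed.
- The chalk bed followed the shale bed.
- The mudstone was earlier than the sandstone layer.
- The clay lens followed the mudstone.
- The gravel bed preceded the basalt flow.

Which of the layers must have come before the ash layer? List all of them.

the clay lens, the coal seam, the conglomerate, the mudstone, the shale bed

Directly stated before the ash layer: the clay lens and the conglomerate.
The coal seam reaches the ash layer via the coal seam → the conglomerate → the ash layer.
The mudstone reaches the ash layer via the mudstone → the conglomerate → the ash layer.
The shale bed reaches the ash layer via the shale bed → the clay lens → the ash layer.
No chain forces the sandstone layer (or any of the others) ahead of the ash layer.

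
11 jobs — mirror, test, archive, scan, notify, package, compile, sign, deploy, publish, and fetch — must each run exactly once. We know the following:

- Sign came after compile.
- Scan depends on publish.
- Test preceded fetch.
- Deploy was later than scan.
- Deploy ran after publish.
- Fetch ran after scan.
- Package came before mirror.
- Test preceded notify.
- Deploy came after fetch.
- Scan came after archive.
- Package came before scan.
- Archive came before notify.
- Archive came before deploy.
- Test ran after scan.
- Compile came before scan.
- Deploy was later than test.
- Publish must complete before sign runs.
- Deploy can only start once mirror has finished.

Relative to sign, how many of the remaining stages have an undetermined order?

Forced before sign: compile and publish.
That leaves archive, deploy, fetch, mirror, notify, package, scan, and test with no forced order relative to sign — 8.

8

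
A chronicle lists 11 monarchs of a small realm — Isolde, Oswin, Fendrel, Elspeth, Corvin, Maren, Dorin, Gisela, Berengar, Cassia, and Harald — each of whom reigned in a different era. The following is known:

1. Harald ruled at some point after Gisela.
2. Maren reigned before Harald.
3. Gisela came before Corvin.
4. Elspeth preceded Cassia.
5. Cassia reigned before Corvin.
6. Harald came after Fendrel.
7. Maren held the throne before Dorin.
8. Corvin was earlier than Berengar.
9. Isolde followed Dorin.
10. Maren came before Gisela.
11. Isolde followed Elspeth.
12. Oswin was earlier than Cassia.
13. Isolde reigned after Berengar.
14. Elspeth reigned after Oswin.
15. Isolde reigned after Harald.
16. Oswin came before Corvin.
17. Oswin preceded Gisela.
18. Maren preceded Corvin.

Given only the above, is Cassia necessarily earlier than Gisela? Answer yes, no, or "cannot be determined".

cannot be determined

No chain of stated constraints runs from Cassia to Gisela, and none runs from Gisela to Cassia either.
So the relative order of Cassia and Gisela is not fixed by the given facts.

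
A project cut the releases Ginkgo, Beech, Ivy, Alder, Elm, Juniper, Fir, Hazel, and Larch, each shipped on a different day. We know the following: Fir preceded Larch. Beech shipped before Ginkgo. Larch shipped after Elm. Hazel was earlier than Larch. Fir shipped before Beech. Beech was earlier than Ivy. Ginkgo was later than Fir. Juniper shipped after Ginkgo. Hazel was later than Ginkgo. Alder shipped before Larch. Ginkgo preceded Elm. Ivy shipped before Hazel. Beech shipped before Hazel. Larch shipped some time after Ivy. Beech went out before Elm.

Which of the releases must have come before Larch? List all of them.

Directly stated before Larch: Alder, Elm, Fir, Hazel, and Ivy.
Beech reaches Larch via Beech → Elm → Larch.
Ginkgo reaches Larch via Ginkgo → Elm → Larch.

Alder, Beech, Elm, Fir, Ginkgo, Hazel, Ivy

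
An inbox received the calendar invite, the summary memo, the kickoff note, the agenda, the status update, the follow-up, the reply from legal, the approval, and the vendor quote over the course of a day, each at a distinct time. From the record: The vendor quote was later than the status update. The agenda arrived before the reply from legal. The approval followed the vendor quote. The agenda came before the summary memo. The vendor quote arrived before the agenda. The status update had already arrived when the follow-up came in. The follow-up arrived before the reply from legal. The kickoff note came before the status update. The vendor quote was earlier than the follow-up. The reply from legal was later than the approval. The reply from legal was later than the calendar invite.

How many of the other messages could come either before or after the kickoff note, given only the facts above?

Forced after the kickoff note: the agenda, the approval, the follow-up, the reply from legal, the status update, the summary memo, and the vendor quote.
That leaves the calendar invite with no forced order relative to the kickoff note — 1.

1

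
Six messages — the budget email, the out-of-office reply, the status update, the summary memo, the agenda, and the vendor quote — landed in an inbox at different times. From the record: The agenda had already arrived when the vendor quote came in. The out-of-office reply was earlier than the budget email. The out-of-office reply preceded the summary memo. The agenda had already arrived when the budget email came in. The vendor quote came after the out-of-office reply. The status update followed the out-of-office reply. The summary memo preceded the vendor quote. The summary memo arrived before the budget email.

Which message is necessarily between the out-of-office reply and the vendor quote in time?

Tracing the constraints gives the out-of-office reply → the summary memo → the vendor quote, so the summary memo sits after the out-of-office reply and before the vendor quote.
No other message is forced both after the out-of-office reply and before the vendor quote.

the summary memo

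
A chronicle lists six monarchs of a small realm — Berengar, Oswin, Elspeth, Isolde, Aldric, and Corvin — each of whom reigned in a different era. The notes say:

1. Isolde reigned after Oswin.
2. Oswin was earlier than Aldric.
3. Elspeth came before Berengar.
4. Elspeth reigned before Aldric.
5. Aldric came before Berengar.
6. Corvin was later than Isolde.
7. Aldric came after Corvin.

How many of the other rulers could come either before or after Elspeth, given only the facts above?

Forced after Elspeth: Aldric and Berengar.
That leaves Corvin, Isolde, and Oswin with no forced order relative to Elspeth — 3.

3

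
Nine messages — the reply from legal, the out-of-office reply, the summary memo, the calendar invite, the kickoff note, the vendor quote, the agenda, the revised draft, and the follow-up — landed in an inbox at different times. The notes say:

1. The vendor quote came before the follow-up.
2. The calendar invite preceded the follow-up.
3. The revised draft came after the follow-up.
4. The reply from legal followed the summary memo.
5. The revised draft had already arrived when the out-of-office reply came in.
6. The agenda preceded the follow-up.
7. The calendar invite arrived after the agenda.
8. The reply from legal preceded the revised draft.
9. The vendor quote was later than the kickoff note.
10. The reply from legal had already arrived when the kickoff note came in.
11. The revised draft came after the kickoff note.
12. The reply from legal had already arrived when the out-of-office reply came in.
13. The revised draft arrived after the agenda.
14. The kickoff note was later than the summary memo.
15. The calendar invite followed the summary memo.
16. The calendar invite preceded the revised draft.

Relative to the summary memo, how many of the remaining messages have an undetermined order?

1

Forced after the summary memo: the calendar invite, the follow-up, the kickoff note, the out-of-office reply, the reply from legal, the revised draft, and the vendor quote.
That leaves the agenda with no forced order relative to the summary memo — 1.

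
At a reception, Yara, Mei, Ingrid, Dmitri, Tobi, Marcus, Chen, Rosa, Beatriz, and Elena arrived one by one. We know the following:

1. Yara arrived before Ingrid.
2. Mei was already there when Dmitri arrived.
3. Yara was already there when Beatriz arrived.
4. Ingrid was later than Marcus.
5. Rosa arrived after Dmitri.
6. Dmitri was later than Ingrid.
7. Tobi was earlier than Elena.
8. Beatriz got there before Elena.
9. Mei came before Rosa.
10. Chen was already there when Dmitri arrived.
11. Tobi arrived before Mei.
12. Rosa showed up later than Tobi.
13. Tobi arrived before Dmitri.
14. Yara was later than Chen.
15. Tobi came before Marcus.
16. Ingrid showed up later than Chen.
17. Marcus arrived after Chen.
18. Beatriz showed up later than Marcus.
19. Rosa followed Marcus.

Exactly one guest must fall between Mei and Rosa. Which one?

Tracing the constraints gives Mei → Dmitri → Rosa, so Dmitri sits after Mei and before Rosa.
No other guest is forced both after Mei and before Rosa.

Dmitri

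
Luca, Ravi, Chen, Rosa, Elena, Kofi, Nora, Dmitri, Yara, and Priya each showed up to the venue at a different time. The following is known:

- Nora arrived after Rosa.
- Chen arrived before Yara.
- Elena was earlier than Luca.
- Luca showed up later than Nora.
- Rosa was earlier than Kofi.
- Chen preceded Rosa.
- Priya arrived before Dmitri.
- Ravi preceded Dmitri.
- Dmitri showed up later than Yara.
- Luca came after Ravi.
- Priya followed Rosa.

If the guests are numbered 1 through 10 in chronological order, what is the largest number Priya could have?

9

Priya must come before Dmitri — 1 guest forced after them.
Everything else can be placed before Priya in some valid order, so Priya can sit as late as position 10 − 1 = 9.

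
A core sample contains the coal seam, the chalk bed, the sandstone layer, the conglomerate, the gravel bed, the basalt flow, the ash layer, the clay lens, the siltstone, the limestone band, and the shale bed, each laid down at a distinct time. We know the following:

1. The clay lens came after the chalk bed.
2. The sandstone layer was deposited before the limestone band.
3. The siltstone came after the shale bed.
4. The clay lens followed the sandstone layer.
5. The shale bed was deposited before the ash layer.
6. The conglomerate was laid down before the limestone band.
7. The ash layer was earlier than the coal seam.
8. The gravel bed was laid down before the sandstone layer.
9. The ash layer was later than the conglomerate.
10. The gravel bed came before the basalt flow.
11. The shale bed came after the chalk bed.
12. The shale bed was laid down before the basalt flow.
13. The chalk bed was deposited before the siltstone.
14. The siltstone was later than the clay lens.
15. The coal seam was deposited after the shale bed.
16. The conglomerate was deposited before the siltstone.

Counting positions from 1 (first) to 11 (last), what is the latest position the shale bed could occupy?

7

The shale bed must come before the ash layer, the basalt flow, the coal seam, and the siltstone — 4 layers forced after it.
Everything else can be placed before the shale bed in some valid order, so the shale bed can sit as late as position 11 − 4 = 7.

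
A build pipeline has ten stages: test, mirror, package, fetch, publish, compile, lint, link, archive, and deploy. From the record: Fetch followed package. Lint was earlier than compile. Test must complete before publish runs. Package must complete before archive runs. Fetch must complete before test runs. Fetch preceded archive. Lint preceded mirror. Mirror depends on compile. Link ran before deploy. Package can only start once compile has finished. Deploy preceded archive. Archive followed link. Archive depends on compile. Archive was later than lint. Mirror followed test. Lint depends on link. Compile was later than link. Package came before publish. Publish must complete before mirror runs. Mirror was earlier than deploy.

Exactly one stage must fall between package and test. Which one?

fetch

Tracing the constraints gives package → fetch → test, so fetch sits after package and before test.
No other stage is forced both after package and before test.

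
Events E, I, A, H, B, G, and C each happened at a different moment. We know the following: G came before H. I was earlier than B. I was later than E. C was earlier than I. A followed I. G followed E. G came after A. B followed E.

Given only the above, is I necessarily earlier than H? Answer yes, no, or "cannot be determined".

yes

Chain the constraints: I → A → G → H. Each link is directly stated, so I comes before H.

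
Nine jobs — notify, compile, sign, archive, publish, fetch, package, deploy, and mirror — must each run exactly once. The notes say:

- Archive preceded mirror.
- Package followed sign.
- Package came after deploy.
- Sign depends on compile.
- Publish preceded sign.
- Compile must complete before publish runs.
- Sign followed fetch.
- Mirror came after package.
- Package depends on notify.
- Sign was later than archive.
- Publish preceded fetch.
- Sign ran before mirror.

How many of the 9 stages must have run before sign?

4

Directly stated before sign: archive, compile, fetch, and publish.
That's archive, compile, fetch, and publish — 4 in all.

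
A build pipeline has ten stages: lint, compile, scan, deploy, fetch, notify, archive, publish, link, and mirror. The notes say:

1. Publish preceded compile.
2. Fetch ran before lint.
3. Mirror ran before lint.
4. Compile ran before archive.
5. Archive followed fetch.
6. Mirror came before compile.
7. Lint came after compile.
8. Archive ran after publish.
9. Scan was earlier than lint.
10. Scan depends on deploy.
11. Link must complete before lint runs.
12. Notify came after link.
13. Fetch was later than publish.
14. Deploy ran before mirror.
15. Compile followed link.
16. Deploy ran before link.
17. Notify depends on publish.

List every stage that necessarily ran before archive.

Directly stated before archive: compile, fetch, and publish.
Deploy reaches archive via deploy → mirror → compile → archive.
Link reaches archive via link → compile → archive.
Mirror reaches archive via mirror → compile → archive.

compile, deploy, fetch, link, mirror, publish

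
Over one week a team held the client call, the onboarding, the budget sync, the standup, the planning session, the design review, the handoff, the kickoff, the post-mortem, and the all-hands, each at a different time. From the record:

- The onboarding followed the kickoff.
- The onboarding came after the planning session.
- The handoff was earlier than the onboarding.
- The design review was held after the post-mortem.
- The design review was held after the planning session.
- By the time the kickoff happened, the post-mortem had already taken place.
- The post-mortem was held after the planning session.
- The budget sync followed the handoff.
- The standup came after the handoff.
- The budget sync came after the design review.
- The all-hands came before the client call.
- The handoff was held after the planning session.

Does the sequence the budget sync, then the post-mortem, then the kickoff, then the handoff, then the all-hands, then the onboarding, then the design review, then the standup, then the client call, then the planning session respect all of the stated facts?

no

The constraints require the planning session before the post-mortem, but in the proposed sequence the post-mortem appears ahead of the planning session. That one violation is enough.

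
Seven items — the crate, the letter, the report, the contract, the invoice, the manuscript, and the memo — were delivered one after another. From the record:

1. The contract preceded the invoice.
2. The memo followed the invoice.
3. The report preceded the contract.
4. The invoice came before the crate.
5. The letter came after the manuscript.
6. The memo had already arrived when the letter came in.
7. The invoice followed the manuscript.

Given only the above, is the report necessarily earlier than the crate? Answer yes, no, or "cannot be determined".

Chain the constraints: the report → the contract → the invoice → the crate. Each link is directly stated, so the report comes before the crate.

yes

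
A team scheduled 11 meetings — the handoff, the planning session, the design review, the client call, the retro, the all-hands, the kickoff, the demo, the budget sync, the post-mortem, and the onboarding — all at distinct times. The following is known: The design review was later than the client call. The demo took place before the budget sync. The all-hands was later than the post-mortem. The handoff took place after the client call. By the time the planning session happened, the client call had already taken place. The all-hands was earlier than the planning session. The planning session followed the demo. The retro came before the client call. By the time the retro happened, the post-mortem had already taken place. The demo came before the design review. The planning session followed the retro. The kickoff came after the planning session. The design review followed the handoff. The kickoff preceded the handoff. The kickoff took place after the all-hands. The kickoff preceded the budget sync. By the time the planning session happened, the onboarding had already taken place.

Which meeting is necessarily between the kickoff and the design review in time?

the handoff

Tracing the constraints gives the kickoff → the handoff → the design review, so the handoff sits after the kickoff and before the design review.
No other meeting is forced both after the kickoff and before the design review.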